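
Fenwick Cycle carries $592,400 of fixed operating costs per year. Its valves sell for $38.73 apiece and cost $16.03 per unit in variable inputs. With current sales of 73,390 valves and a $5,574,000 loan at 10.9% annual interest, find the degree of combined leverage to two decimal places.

3.58

Contribution at this volume is 73,390 × $22.70 = $1,665,953.00.
Subtracting fixed costs: EBIT = $1,665,953.00 − $592,400 = $1,073,553.00. Interest = $607,566.00.
DOL = $1,665,953.00 ÷ $1,073,553.00 = 1.5518; DFL = $1,073,553.00 ÷ $465,987.00 = 2.3038.
Combined leverage = 1.5518 × 2.3038 = 3.5750.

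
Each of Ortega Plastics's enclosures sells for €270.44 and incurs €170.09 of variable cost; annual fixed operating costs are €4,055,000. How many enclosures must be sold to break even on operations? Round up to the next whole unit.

Contribution margin per unit = €270.44 − €170.09 = €100.35.
Break-even Q = €4,055,000 / €100.35 = 40,408.57 → 40,409 enclosures.

40,409 enclosures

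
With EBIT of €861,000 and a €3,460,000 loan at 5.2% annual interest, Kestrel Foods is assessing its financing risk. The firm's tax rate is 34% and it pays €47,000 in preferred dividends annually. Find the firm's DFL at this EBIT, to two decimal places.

1.41

Interest = €179,920.00.
Pre-tax preferred-dividend burden = €47,000 ÷ (1 − 0.34) = €71,212.12.
DFL = EBIT ÷ [EBIT − I − D_p/(1−t)] = €861,000 ÷ [€861,000 − €179,920.00 − €71,212.12] = €861,000 ÷ €609,867.88 = 1.4118.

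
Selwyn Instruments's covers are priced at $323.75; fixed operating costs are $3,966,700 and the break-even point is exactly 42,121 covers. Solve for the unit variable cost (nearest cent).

$229.58

At break-even, FC = Q × (P − VC), so P − VC = $3,966,700 ÷ 42,121 = $94.1739.
Variable cost per unit = $323.75 − $94.1739 = $229.58.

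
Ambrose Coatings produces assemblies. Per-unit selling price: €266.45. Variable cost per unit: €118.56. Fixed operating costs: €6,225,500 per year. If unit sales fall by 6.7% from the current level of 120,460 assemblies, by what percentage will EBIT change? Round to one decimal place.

-10.3%

Contribution at this volume is 120,460 × €147.89 = €17,814,829.40.
Subtracting fixed costs: EBIT = €17,814,829.40 − €6,225,500 = €11,589,329.40.
So DOL = total CM / EBIT = €17,814,829.40 / €11,589,329.40 = 1.5372.
So EBIT moves 1.5372 × (-6.7%) = -10.3%.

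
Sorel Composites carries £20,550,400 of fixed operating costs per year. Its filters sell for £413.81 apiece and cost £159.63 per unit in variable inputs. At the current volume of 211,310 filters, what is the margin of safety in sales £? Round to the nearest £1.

£53,985,739

Each unit contributes £413.81 − £159.63 = £254.18. Break-even units = £20,550,400 ÷ £254.18 = 80,849.79; break-even revenue = 80,849.79 × £413.81 = £33,456,452.21.
Current sales = 211,310 × £413.81 = £87,442,191.10.
Margin of safety = £87,442,191.10 − £33,456,452.21 = £53,985,739.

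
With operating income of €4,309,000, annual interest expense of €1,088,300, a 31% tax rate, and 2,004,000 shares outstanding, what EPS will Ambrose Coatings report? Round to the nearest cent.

€1.11

Pre-tax income = €4,309,000 − €1,088,300.00 = €3,220,700.00.
After tax at 31%: net income = €3,220,700.00 × 0.69 = €2,222,283.00.
Per share: €2,222,283.00 / 2,004,000 shares = €1.11.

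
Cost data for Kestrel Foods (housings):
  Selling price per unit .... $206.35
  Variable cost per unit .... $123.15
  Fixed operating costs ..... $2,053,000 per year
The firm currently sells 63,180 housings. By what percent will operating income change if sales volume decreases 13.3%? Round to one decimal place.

-21.8%

At 63,180 units, contribution = 63,180 × $83.20 = $5,256,576.00.
EBIT = $5,256,576.00 − $2,053,000 = $3,203,576.00.
So DOL = total CM / EBIT = $5,256,576.00 / $3,203,576.00 = 1.6408.
Operating income changes by 1.6408 × -13.3% = -21.8%.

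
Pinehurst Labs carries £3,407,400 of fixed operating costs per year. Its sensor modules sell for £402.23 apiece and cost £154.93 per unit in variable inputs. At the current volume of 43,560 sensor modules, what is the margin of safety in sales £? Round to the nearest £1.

Unit CM = price − variable cost = £402.23 − £154.93 = £247.30. Break-even units = £3,407,400 ÷ £247.30 = 13,778.41; break-even revenue = 13,778.41 × £402.23 = £5,542,088.56.
Actual sales revenue = 43,560 × £402.23 = £17,521,138.80.
Margin of safety = £17,521,138.80 − £5,542,088.56 = £11,979,050.

£11,979,050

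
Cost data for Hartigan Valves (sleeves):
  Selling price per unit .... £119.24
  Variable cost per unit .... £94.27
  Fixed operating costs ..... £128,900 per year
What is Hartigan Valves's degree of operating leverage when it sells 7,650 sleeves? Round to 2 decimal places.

Contribution at this volume is 7,650 × £24.97 = £191,020.50.
Subtracting fixed costs: EBIT = £191,020.50 − £128,900 = £62,120.50.
Degree of operating leverage = £191,020.50 / £62,120.50 = 3.0750.

3.07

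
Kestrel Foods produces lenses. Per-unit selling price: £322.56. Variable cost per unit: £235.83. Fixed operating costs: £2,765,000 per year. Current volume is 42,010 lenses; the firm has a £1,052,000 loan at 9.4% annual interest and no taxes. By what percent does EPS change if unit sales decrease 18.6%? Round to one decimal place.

At 42,010 units, contribution = 42,010 × £86.73 = £3,643,527.30.
EBIT = £3,643,527.30 − £2,765,000 = £878,527.30.
After interest of £98,888.00, pre-tax earnings = £779,639.30.
DCL = total CM / (EBIT − I) = £3,643,527.30 / £779,639.30 = 4.6733.
%ΔEPS = DCL × %ΔSales = 4.6733 × -18.6% = -86.9%.

-86.9%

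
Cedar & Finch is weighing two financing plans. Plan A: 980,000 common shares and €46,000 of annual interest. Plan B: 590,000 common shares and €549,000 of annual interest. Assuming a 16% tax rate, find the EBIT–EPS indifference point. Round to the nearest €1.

€1,309,949

Set EPS_A = EPS_B: (EBIT − €46,000)(1 − 0.16) ÷ 980,000 = (EBIT − €549,000)(1 − 0.16) ÷ 590,000.
The (1 − t) factor cancels: (EBIT − 46,000) × 590,000 = (EBIT − 549,000) × 980,000.
Solving, EBIT = (549,000·980,000 − 46,000·590,000) / (980,000 − 590,000) = 510,880,000,000 / 390,000 = 1,309,948.72.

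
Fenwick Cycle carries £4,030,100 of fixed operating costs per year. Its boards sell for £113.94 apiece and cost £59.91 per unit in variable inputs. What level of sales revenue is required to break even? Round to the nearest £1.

£8,498,789

CM per unit = £113.94 − £59.91 = £54.03; CM ratio = £54.03 / £113.94 = 0.4742.
Break-even sales = FC ÷ CM ratio = £4,030,100 × £113.94 / £54.03 = £8,498,789.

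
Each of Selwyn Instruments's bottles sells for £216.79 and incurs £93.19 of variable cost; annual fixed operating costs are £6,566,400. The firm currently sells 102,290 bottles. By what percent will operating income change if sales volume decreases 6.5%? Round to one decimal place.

Contribution at this volume is 102,290 × £123.60 = £12,643,044.00.
EBIT = £12,643,044.00 − £6,566,400 = £6,076,644.00.
DOL = contribution ÷ EBIT = £12,643,044.00 ÷ £6,076,644.00 = 2.0806.
Operating income changes by 2.0806 × -6.5% = -13.5%.

-13.5%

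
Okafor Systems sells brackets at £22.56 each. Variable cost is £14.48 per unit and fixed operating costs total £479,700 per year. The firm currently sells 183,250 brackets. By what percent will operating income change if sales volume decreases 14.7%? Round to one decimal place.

Total contribution margin = 183,250 × £8.08 = £1,480,660.00.
Subtracting fixed costs: EBIT = £1,480,660.00 − £479,700 = £1,000,960.00.
Degree of operating leverage = £1,480,660.00 / £1,000,960.00 = 1.4792.
%ΔEBIT = DOL × %ΔSales = 1.4792 × -14.7% = -21.7%.

-21.7%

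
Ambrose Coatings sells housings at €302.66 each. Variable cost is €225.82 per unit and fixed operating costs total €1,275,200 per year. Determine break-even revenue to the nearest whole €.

€5,022,801

CM per unit = €302.66 − €225.82 = €76.84; CM ratio = €76.84 / €302.66 = 0.2539.
Break-even sales = FC ÷ CM ratio = €1,275,200 × €302.66 / €76.84 = €5,022,801.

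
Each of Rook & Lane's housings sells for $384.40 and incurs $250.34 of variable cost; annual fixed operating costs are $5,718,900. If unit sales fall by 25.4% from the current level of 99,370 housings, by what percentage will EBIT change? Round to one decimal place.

-44.5%

Total contribution margin = 99,370 × $134.06 = $13,321,542.20.
Operating income = contribution − fixed costs = $13,321,542.20 − $5,718,900 = $7,602,642.20.
So DOL = total CM / EBIT = $13,321,542.20 / $7,602,642.20 = 1.7522.
%ΔEBIT = DOL × %ΔSales = 1.7522 × -25.4% = -44.5%.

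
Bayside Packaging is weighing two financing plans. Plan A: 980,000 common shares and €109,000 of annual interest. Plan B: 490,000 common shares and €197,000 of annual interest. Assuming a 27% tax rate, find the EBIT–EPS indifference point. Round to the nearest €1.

At indifference, (EBIT − 109,000)(1 − t)/980,000 = (EBIT − 197,000)(1 − t)/490,000.
The (1 − t) factor cancels: (EBIT − 109,000) × 490,000 = (EBIT − 197,000) × 980,000.
Solving, EBIT = (197,000·980,000 − 109,000·490,000) / (980,000 − 490,000) = 139,650,000,000 / 490,000 = 285,000.00.

€285,000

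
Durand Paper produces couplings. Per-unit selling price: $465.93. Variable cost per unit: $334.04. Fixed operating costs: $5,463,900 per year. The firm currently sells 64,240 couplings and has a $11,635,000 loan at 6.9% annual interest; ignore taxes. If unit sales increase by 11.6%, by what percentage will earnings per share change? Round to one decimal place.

+44.6%

Total contribution margin = 64,240 × $131.89 = $8,472,613.60.
Subtracting fixed costs: EBIT = $8,472,613.60 − $5,463,900 = $3,008,713.60.
Interest = $802,815.00, so EBIT − I = $2,205,898.60.
DCL = total CM / (EBIT − I) = $8,472,613.60 / $2,205,898.60 = 3.8409.
EPS therefore changes by 3.8409 × (+11.6%) = +44.6%.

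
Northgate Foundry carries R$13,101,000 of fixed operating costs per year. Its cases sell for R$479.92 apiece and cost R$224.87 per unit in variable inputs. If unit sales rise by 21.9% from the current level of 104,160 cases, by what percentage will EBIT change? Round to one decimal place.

+43.2%

Total contribution margin = 104,160 × R$255.05 = R$26,566,008.00.
Operating income = contribution − fixed costs = R$26,566,008.00 − R$13,101,000 = R$13,465,008.00.
DOL = contribution ÷ EBIT = R$26,566,008.00 ÷ R$13,465,008.00 = 1.9730.
So EBIT moves 1.9730 × (+21.9%) = +43.2%.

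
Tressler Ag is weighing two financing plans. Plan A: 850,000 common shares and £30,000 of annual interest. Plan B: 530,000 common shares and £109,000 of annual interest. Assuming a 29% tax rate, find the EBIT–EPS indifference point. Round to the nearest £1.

Set EPS_A = EPS_B: (EBIT − £30,000)(1 − 0.29) ÷ 850,000 = (EBIT − £109,000)(1 − 0.29) ÷ 530,000.
Cancelling (1 − t) and cross-multiplying: 530,000·(EBIT − 30,000) = 850,000·(EBIT − 109,000).
Solving, EBIT = (109,000·850,000 − 30,000·530,000) / (850,000 − 530,000) = 76,750,000,000 / 320,000 = 239,843.75.

£239,844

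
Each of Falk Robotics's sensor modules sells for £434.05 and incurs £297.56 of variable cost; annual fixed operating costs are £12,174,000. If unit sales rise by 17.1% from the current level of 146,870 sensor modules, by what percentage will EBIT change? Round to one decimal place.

+43.5%

Total contribution margin = 146,870 × £136.49 = £20,046,286.30.
Subtracting fixed costs: EBIT = £20,046,286.30 − £12,174,000 = £7,872,286.30.
Degree of operating leverage = £20,046,286.30 / £7,872,286.30 = 2.5464.
Operating income changes by 2.5464 × +17.1% = +43.5%.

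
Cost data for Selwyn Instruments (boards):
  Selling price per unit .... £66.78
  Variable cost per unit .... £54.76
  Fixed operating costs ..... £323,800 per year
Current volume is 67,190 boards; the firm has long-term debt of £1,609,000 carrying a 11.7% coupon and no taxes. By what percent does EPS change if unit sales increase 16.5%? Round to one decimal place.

Contribution at this volume is 67,190 × £12.02 = £807,623.80.
Operating income = contribution − fixed costs = £807,623.80 − £323,800 = £483,823.80.
Interest = £188,253.00, so EBIT − I = £295,570.80.
Degree of combined leverage = contribution ÷ (EBIT − I) = £807,623.80 ÷ £295,570.80 = 2.7324.
EPS therefore changes by 2.7324 × (+16.5%) = +45.1%.

+45.1%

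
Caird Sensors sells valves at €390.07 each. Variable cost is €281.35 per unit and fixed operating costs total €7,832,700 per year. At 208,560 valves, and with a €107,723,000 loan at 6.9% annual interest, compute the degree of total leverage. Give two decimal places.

3.06

At 208,560 units, contribution = 208,560 × €108.72 = €22,674,643.20.
EBIT = €22,674,643.20 − €7,832,700 = €14,841,943.20. Interest = €7,432,887.00.
DOL = €22,674,643.20 ÷ €14,841,943.20 = 1.5277; DFL = €14,841,943.20 ÷ €7,409,056.20 = 2.0032.
DCL = DOL × DFL = 1.5277 × 2.0032 = 3.0603.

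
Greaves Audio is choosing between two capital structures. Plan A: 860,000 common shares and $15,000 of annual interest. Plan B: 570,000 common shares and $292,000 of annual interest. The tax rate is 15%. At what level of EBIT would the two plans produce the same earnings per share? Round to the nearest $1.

$836,448

At indifference, (EBIT − 15,000)(1 − t)/860,000 = (EBIT − 292,000)(1 − t)/570,000.
Cancelling (1 − t) and cross-multiplying: 570,000·(EBIT − 15,000) = 860,000·(EBIT − 292,000).
Solving, EBIT = (292,000·860,000 − 15,000·570,000) / (860,000 − 570,000) = 242,570,000,000 / 290,000 = 836,448.28.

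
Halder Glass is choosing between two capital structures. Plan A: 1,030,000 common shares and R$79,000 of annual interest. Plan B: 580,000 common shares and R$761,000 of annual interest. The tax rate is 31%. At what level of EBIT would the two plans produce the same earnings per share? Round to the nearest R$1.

R$1,640,022

Set EPS_A = EPS_B: (EBIT − R$79,000)(1 − 0.31) ÷ 1,030,000 = (EBIT − R$761,000)(1 − 0.31) ÷ 580,000.
The (1 − t) factor cancels: (EBIT − 79,000) × 580,000 = (EBIT − 761,000) × 1,030,000.
Solving, EBIT = (761,000·1,030,000 − 79,000·580,000) / (1,030,000 − 580,000) = 738,010,000,000 / 450,000 = 1,640,022.22.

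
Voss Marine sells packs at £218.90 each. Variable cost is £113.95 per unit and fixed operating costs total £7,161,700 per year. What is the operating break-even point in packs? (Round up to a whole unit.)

Unit CM = price − variable cost = £218.90 − £113.95 = £104.95.
Units to break even: £7,161,700 ÷ £104.95 = 68,239.16, rounded up to 68,240.

68,240 packs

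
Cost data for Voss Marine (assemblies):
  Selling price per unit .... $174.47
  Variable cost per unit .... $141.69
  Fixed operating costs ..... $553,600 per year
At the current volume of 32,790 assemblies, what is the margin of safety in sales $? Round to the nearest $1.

$2,774,361

Unit CM = price − variable cost = $174.47 − $141.69 = $32.78. Break-even units = $553,600 ÷ $32.78 = 16,888.35; break-even revenue = 16,888.35 × $174.47 = $2,946,509.82.
Actual sales revenue = 32,790 × $174.47 = $5,720,871.30.
Margin of safety = $5,720,871.30 − $2,946,509.82 = $2,774,361.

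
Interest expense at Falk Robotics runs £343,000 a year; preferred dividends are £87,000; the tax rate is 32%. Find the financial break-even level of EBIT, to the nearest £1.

£470,941

Preferred dividends are paid after tax, so their pre-tax equivalent is £87,000 ÷ (1 − 0.32) = £127,941.18.
EPS = 0 when EBIT covers interest plus the pre-tax preferred burden: £343,000 + £127,941.18 = £470,941.18.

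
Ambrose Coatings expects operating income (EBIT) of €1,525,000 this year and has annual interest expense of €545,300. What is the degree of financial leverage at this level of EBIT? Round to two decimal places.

1.56

Annual interest charges come to €545,300.00.
DFL = EBIT ÷ (EBIT − I) = €1,525,000 ÷ (€1,525,000 − €545,300.00) = €1,525,000 ÷ €979,700.00 = 1.5566.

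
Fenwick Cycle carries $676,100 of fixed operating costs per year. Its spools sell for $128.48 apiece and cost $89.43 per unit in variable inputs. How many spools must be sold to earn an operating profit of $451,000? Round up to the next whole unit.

28,863 spools

Contribution margin per unit = $128.48 − $89.43 = $39.05.
Need Q such that Q × $39.05 − $676,100 = $451,000, i.e. Q = $1,127,100 / $39.05 = 28,863.00 → 28,863.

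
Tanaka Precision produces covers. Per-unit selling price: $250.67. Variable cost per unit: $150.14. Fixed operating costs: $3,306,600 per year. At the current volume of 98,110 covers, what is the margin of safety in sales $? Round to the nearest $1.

Unit CM = price − variable cost = $250.67 − $150.14 = $100.53. Break-even units = $3,306,600 ÷ $100.53 = 32,891.67; break-even revenue = 32,891.67 × $250.67 = $8,244,955.95.
Actual sales revenue = 98,110 × $250.67 = $24,593,233.70.
Margin of safety = $24,593,233.70 − $8,244,955.95 = $16,348,278.

$16,348,278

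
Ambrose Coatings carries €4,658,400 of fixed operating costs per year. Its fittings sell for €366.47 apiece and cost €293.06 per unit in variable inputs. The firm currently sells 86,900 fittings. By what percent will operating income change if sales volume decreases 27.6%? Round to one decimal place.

Total contribution margin = 86,900 × €73.41 = €6,379,329.00.
Subtracting fixed costs: EBIT = €6,379,329.00 − €4,658,400 = €1,720,929.00.
DOL = contribution ÷ EBIT = €6,379,329.00 ÷ €1,720,929.00 = 3.7069.
So EBIT moves 3.7069 × (-27.6%) = -102.3%.

-102.3%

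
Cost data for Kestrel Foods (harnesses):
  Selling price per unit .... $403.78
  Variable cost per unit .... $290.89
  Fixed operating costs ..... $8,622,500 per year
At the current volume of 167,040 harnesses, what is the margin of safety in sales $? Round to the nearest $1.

Each unit contributes $403.78 − $290.89 = $112.89. Break-even units = $8,622,500 ÷ $112.89 = 76,379.66; break-even revenue = 76,379.66 × $403.78 = $30,840,579.77.
Actual sales revenue = 167,040 × $403.78 = $67,447,411.20.
Margin of safety = $67,447,411.20 − $30,840,579.77 = $36,606,831.

$36,606,831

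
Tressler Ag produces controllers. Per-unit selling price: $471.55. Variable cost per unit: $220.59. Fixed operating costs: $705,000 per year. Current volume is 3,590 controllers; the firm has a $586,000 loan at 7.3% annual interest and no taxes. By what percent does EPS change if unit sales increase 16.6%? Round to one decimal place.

At 3,590 units, contribution = 3,590 × $250.96 = $900,946.40.
Operating income = contribution − fixed costs = $900,946.40 − $705,000 = $195,946.40.
After interest of $42,778.00, pre-tax earnings = $153,168.40.
Degree of combined leverage = contribution ÷ (EBIT − I) = $900,946.40 ÷ $153,168.40 = 5.8821.
EPS therefore changes by 5.8821 × (+16.6%) = +97.6%.

+97.6%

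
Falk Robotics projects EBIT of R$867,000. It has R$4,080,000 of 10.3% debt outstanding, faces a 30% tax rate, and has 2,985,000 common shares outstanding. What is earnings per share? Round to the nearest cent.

R$0.10

Pre-tax income = R$867,000 − R$420,240.00 = R$446,760.00.
Net income = R$446,760.00 × (1 − 0.30) = R$312,732.00.
EPS = R$312,732.00 ÷ 2,985,000 = R$0.10.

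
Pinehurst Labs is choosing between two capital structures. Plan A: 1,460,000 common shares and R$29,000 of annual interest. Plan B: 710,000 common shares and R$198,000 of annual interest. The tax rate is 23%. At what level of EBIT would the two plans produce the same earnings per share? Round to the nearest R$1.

R$357,987

Set EPS_A = EPS_B: (EBIT − R$29,000)(1 − 0.23) ÷ 1,460,000 = (EBIT − R$198,000)(1 − 0.23) ÷ 710,000.
Cancelling (1 − t) and cross-multiplying: 710,000·(EBIT − 29,000) = 1,460,000·(EBIT − 198,000).
Solving, EBIT = (198,000·1,460,000 − 29,000·710,000) / (1,460,000 − 710,000) = 268,490,000,000 / 750,000 = 357,986.67.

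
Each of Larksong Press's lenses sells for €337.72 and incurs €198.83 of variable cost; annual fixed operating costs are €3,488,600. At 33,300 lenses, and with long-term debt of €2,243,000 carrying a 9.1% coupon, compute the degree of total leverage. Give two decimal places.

Contribution at this volume is 33,300 × €138.89 = €4,625,037.00.
Subtracting fixed costs: EBIT = €4,625,037.00 − €3,488,600 = €1,136,437.00. Interest = €204,113.00, so EBIT − I = €932,324.00.
DCL = contribution ÷ (EBIT − I) = €4,625,037.00 ÷ €932,324.00 = 4.9608.

4.96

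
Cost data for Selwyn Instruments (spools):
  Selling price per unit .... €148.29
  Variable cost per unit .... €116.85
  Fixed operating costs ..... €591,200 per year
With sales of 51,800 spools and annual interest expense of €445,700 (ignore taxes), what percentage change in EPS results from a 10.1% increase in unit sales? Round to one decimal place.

+27.8%

Total contribution margin = 51,800 × €31.44 = €1,628,592.00.
EBIT = €1,628,592.00 − €591,200 = €1,037,392.00.
After interest of €445,700.00, pre-tax earnings = €591,692.00.
DCL = total CM / (EBIT − I) = €1,628,592.00 / €591,692.00 = 2.7524.
EPS therefore changes by 2.7524 × (+10.1%) = +27.8%.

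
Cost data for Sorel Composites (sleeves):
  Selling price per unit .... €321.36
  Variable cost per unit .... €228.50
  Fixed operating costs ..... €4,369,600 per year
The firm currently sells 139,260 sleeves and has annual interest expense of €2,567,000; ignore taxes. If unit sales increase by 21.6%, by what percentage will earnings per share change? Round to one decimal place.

Contribution at this volume is 139,260 × €92.86 = €12,931,683.60.
EBIT = €12,931,683.60 − €4,369,600 = €8,562,083.60.
Interest = €2,567,000.00, so EBIT − I = €5,995,083.60.
Degree of combined leverage = contribution ÷ (EBIT − I) = €12,931,683.60 ÷ €5,995,083.60 = 2.1570.
%ΔEPS = DCL × %ΔSales = 2.1570 × +21.6% = +46.6%.

+46.6%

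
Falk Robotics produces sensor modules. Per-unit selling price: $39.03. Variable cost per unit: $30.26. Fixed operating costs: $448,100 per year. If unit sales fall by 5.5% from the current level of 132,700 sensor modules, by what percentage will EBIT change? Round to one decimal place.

-8.9%

Contribution at this volume is 132,700 × $8.77 = $1,163,779.00.
Operating income = contribution − fixed costs = $1,163,779.00 − $448,100 = $715,679.00.
So DOL = total CM / EBIT = $1,163,779.00 / $715,679.00 = 1.6261.
So EBIT moves 1.6261 × (-5.5%) = -8.9%.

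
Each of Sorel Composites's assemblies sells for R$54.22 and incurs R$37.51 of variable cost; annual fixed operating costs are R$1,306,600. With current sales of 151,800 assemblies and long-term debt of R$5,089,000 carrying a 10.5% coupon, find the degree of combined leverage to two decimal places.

3.65

Total contribution margin = 151,800 × R$16.71 = R$2,536,578.00.
Subtracting fixed costs: EBIT = R$2,536,578.00 − R$1,306,600 = R$1,229,978.00. Interest = R$534,345.00.
DOL = R$2,536,578.00 ÷ R$1,229,978.00 = 2.0623; DFL = R$1,229,978.00 ÷ R$695,633.00 = 1.7681.
DCL = DOL × DFL = 2.0623 × 1.7681 = 3.6464.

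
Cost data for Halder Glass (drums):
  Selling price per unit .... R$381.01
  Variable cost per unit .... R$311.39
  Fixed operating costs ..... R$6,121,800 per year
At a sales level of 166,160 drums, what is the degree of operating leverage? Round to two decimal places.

At 166,160 units, contribution = 166,160 × R$69.62 = R$11,568,059.20.
Subtracting fixed costs: EBIT = R$11,568,059.20 − R$6,121,800 = R$5,446,259.20.
Degree of operating leverage = R$11,568,059.20 / R$5,446,259.20 = 2.1240.

2.12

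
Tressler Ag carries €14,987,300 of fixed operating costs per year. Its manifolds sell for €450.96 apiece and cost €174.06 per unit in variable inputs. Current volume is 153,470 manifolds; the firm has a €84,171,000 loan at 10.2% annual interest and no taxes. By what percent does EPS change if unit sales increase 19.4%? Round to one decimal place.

+43.6%

Contribution at this volume is 153,470 × €276.90 = €42,495,843.00.
Operating income = contribution − fixed costs = €42,495,843.00 − €14,987,300 = €27,508,543.00.
After interest of €8,585,442.00, pre-tax earnings = €18,923,101.00.
Degree of combined leverage = contribution ÷ (EBIT − I) = €42,495,843.00 ÷ €18,923,101.00 = 2.2457.
EPS therefore changes by 2.2457 × (+19.4%) = +43.6%.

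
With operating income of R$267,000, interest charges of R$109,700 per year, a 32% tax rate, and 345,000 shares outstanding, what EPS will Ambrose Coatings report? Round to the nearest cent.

R$0.31

Pre-tax income = R$267,000 − R$109,700.00 = R$157,300.00.
Net income = R$157,300.00 × (1 − 0.32) = R$106,964.00.
EPS = R$106,964.00 ÷ 345,000 = R$0.31.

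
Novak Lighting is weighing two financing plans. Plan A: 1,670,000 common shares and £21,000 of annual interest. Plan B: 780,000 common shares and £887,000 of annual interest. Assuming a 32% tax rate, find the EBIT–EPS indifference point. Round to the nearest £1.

Set EPS_A = EPS_B: (EBIT − £21,000)(1 − 0.32) ÷ 1,670,000 = (EBIT − £887,000)(1 − 0.32) ÷ 780,000.
The (1 − t) factor cancels: (EBIT − 21,000) × 780,000 = (EBIT − 887,000) × 1,670,000.
EBIT × (1,670,000 − 780,000) = 887,000 × 1,670,000 − 21,000 × 780,000 = 1,464,910,000,000, so EBIT = 1,464,910,000,000 ÷ 890,000 = 1,645,966.29.

£1,645,966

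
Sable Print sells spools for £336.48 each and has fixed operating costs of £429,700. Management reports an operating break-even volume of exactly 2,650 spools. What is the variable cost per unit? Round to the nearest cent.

At break-even, FC = Q × (P − VC), so P − VC = £429,700 ÷ 2,650 = £162.1509.
Variable cost per unit = £336.48 − £162.1509 = £174.33.

£174.33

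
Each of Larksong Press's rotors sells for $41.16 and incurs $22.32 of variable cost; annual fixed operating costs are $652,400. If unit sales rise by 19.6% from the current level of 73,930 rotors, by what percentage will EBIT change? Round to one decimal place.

+36.9%

Total contribution margin = 73,930 × $18.84 = $1,392,841.20.
Operating income = contribution − fixed costs = $1,392,841.20 − $652,400 = $740,441.20.
DOL = contribution ÷ EBIT = $1,392,841.20 ÷ $740,441.20 = 1.8811.
So EBIT moves 1.8811 × (+19.6%) = +36.9%.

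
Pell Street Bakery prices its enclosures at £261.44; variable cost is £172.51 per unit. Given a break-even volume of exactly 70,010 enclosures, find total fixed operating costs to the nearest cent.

£6,225,989.30

Each unit contributes £261.44 − £172.51 = £88.93.
Since BE = FC / CM, FC = 70,010 × £88.93 = £6,225,989.30.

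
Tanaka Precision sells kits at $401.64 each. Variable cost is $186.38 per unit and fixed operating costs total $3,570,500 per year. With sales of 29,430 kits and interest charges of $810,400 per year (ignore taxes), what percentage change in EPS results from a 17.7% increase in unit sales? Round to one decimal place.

Contribution at this volume is 29,430 × $215.26 = $6,335,101.80.
EBIT = $6,335,101.80 − $3,570,500 = $2,764,601.80.
After interest of $810,400.00, pre-tax earnings = $1,954,201.80.
DCL = total CM / (EBIT − I) = $6,335,101.80 / $1,954,201.80 = 3.2418.
EPS therefore changes by 3.2418 × (+17.7%) = +57.4%.

+57.4%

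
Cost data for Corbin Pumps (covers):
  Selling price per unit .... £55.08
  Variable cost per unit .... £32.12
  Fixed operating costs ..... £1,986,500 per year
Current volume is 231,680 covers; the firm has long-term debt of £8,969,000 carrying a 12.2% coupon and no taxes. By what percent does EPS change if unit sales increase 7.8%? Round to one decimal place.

Contribution at this volume is 231,680 × £22.96 = £5,319,372.80.
Operating income = contribution − fixed costs = £5,319,372.80 − £1,986,500 = £3,332,872.80.
Interest = £1,094,218.00, so EBIT − I = £2,238,654.80.
Degree of combined leverage = contribution ÷ (EBIT − I) = £5,319,372.80 ÷ £2,238,654.80 = 2.3761.
EPS therefore changes by 2.3761 × (+7.8%) = +18.5%.

+18.5%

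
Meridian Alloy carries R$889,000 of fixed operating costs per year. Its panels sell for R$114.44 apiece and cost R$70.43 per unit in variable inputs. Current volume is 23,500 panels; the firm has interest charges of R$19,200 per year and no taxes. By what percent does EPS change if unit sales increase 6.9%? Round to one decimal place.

Contribution at this volume is 23,500 × R$44.01 = R$1,034,235.00.
Subtracting fixed costs: EBIT = R$1,034,235.00 − R$889,000 = R$145,235.00.
Interest = R$19,200.00, so EBIT − I = R$126,035.00.
Degree of combined leverage = contribution ÷ (EBIT − I) = R$1,034,235.00 ÷ R$126,035.00 = 8.2059.
EPS therefore changes by 8.2059 × (+6.9%) = +56.6%.

+56.6%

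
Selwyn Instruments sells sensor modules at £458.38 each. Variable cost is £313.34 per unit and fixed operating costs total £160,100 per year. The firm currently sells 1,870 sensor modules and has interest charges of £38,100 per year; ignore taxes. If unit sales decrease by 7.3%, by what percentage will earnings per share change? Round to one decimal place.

-27.1%

Contribution at this volume is 1,870 × £145.04 = £271,224.80.
Operating income = contribution − fixed costs = £271,224.80 − £160,100 = £111,124.80.
After interest of £38,100.00, pre-tax earnings = £73,024.80.
DCL = total CM / (EBIT − I) = £271,224.80 / £73,024.80 = 3.7141.
EPS therefore changes by 3.7141 × (-7.3%) = -27.1%.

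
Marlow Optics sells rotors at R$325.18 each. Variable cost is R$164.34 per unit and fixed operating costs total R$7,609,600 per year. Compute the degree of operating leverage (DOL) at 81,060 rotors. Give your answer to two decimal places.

2.40

Contribution at this volume is 81,060 × R$160.84 = R$13,037,690.40.
Subtracting fixed costs: EBIT = R$13,037,690.40 − R$7,609,600 = R$5,428,090.40.
So DOL = total CM / EBIT = R$13,037,690.40 / R$5,428,090.40 = 2.4019.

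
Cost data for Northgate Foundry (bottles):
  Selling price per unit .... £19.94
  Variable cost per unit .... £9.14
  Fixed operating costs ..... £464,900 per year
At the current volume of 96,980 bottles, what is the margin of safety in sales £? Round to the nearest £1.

Contribution margin per unit = £19.94 − £9.14 = £10.80. Break-even units = £464,900 ÷ £10.80 = 43,046.30; break-even revenue = 43,046.30 × £19.94 = £858,343.15.
Current sales = 96,980 × £19.94 = £1,933,781.20.
Margin of safety = £1,933,781.20 − £858,343.15 = £1,075,438.

£1,075,438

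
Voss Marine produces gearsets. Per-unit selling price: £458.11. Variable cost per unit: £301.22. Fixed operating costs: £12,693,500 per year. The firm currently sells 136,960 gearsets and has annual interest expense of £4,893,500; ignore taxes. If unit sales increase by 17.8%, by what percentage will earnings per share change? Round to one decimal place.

Total contribution margin = 136,960 × £156.89 = £21,487,654.40.
EBIT = £21,487,654.40 − £12,693,500 = £8,794,154.40.
After interest of £4,893,500.00, pre-tax earnings = £3,900,654.40.
DCL = total CM / (EBIT − I) = £21,487,654.40 / £3,900,654.40 = 5.5087.
%ΔEPS = DCL × %ΔSales = 5.5087 × +17.8% = +98.1%.

+98.1%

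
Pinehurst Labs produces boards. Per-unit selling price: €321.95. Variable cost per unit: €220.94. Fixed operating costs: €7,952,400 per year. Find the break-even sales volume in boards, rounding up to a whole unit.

Contribution margin per unit = €321.95 − €220.94 = €101.01.
Units to break even: €7,952,400 ÷ €101.01 = 78,728.84, rounded up to 78,729.

78,729 boards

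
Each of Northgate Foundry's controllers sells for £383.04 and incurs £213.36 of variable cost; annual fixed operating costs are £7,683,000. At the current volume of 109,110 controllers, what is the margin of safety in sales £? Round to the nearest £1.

£24,449,692

Unit CM = price − variable cost = £383.04 − £213.36 = £169.68. Break-even units = £7,683,000 ÷ £169.68 = 45,279.35; break-even revenue = 45,279.35 × £383.04 = £17,343,801.98.
Actual sales revenue = 109,110 × £383.04 = £41,793,494.40.
Margin of safety = £41,793,494.40 − £17,343,801.98 = £24,449,692.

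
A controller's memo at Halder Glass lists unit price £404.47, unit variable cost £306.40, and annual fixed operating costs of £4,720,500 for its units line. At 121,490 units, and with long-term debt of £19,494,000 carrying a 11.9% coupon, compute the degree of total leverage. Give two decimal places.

Total contribution margin = 121,490 × £98.07 = £11,914,524.30.
Operating income = contribution − fixed costs = £11,914,524.30 − £4,720,500 = £7,194,024.30. Interest = £2,319,786.00.
DOL = £11,914,524.30 ÷ £7,194,024.30 = 1.6562; DFL = £7,194,024.30 ÷ £4,874,238.30 = 1.4759.
Combined leverage = 1.6562 × 1.4759 = 2.4444.

2.44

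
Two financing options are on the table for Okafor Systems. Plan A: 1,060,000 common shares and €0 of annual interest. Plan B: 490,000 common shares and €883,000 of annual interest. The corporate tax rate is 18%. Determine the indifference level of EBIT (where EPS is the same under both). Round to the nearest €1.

€1,642,070

At indifference, (EBIT − 0)(1 − t)/1,060,000 = (EBIT − 883,000)(1 − t)/490,000.
Cancelling (1 − t) and cross-multiplying: 490,000·(EBIT − 0) = 1,060,000·(EBIT − 883,000).
EBIT × (1,060,000 − 490,000) = 883,000 × 1,060,000 − 0 × 490,000 = 935,980,000,000, so EBIT = 935,980,000,000 ÷ 570,000 = 1,642,070.18.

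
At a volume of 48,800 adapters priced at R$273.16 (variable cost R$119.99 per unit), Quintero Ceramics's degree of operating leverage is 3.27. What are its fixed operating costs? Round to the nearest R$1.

Contribution at this volume is 48,800 × R$153.17 = R$7,474,696.00.
DOL = contribution / EBIT, so EBIT = R$7,474,696.00 / 3.27 = R$2,285,839.76.
Fixed costs = CM − EBIT = R$7,474,696.00 − R$2,285,839.76 = R$5,188,856.

R$5,188,856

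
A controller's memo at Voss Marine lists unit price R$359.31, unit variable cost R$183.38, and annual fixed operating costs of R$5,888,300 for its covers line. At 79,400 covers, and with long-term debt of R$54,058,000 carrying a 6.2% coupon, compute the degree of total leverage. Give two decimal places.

Total contribution margin = 79,400 × R$175.93 = R$13,968,842.00.
EBIT = R$13,968,842.00 − R$5,888,300 = R$8,080,542.00. Interest = R$3,351,596.00.
DOL = R$13,968,842.00 ÷ R$8,080,542.00 = 1.7287; DFL = R$8,080,542.00 ÷ R$4,728,946.00 = 1.7087.
Combined leverage = 1.7287 × 1.7087 = 2.9538.

2.95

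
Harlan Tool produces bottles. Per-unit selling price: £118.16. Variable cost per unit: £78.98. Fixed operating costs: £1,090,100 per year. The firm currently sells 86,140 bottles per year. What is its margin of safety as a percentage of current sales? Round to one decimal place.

67.7%

Each unit contributes £118.16 − £78.98 = £39.18. Break-even units = £1,090,100 ÷ £39.18 = 27,822.87; break-even revenue = 27,822.87 × £118.16 = £3,287,550.18.
Actual sales revenue = 86,140 × £118.16 = £10,178,302.40.
Margin of safety = (£10,178,302.40 − £3,287,550.18) ÷ £10,178,302.40 = 67.7%.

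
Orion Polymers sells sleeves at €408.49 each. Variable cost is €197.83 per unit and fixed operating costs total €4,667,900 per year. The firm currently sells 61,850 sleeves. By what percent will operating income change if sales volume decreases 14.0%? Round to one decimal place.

-21.8%

Contribution at this volume is 61,850 × €210.66 = €13,029,321.00.
EBIT = €13,029,321.00 − €4,667,900 = €8,361,421.00.
So DOL = total CM / EBIT = €13,029,321.00 / €8,361,421.00 = 1.5583.
So EBIT moves 1.5583 × (-14.0%) = -21.8%.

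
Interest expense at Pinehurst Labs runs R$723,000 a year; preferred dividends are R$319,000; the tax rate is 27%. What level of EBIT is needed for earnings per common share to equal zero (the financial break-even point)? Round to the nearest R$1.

Grossing the preferred dividend up to pre-tax terms: R$319,000 / (1 − 0.27) = R$436,986.30.
Financial break-even EBIT = interest + D_p ÷ (1 − t) = R$723,000 + R$436,986.30 = R$1,159,986.30.

R$1,159,986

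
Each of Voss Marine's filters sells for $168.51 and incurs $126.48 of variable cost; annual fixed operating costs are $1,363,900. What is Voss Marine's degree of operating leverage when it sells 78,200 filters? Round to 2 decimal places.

1.71

At 78,200 units, contribution = 78,200 × $42.03 = $3,286,746.00.
EBIT = $3,286,746.00 − $1,363,900 = $1,922,846.00.
DOL = contribution ÷ EBIT = $3,286,746.00 ÷ $1,922,846.00 = 1.7093.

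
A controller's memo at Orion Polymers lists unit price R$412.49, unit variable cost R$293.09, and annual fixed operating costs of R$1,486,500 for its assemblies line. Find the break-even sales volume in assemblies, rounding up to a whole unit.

Contribution margin per unit = R$412.49 − R$293.09 = R$119.40.
Break-even volume = fixed costs ÷ CM per unit = R$1,486,500 ÷ R$119.40 = 12,449.75, so 12,450 assemblies.

12,450 assemblies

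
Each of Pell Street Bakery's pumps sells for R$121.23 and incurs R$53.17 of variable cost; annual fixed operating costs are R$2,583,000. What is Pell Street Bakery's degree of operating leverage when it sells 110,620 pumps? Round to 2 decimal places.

At 110,620 units, contribution = 110,620 × R$68.06 = R$7,528,797.20.
Subtracting fixed costs: EBIT = R$7,528,797.20 − R$2,583,000 = R$4,945,797.20.
DOL = contribution ÷ EBIT = R$7,528,797.20 ÷ R$4,945,797.20 = 1.5223.

1.52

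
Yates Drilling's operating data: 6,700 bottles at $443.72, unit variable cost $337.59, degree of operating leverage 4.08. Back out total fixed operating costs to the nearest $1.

Contribution at this volume is 6,700 × $106.13 = $711,071.00.
Since DOL = CM ÷ EBIT, EBIT = $711,071.00 ÷ 4.08 = $174,282.11.
Fixed costs = CM − EBIT = $711,071.00 − $174,282.11 = $536,789.

$536,789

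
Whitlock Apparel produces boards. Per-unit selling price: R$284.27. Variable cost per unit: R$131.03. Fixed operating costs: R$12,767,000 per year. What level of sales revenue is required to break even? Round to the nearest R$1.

R$23,683,601

Contribution margin per unit = R$284.27 − R$131.03 = R$153.24, a CM ratio of R$153.24 ÷ R$284.27 = 0.5391.
Break-even sales = FC ÷ CM ratio = R$12,767,000 × R$284.27 / R$153.24 = R$23,683,601.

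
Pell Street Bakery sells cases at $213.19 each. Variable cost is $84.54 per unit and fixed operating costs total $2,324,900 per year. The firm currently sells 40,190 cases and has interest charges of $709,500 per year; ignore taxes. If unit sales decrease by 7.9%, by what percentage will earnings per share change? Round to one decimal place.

Total contribution margin = 40,190 × $128.65 = $5,170,443.50.
EBIT = $5,170,443.50 − $2,324,900 = $2,845,543.50.
After interest of $709,500.00, pre-tax earnings = $2,136,043.50.
DCL = total CM / (EBIT − I) = $5,170,443.50 / $2,136,043.50 = 2.4206.
%ΔEPS = DCL × %ΔSales = 2.4206 × -7.9% = -19.1%.

-19.1%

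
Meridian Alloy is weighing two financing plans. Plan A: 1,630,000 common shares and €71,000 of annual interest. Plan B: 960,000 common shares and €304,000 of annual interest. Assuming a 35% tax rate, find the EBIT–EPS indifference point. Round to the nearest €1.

€637,851

At indifference, (EBIT − 71,000)(1 − t)/1,630,000 = (EBIT − 304,000)(1 − t)/960,000.
Cancelling (1 − t) and cross-multiplying: 960,000·(EBIT − 71,000) = 1,630,000·(EBIT − 304,000).
Solving, EBIT = (304,000·1,630,000 − 71,000·960,000) / (1,630,000 − 960,000) = 427,360,000,000 / 670,000 = 637,850.75.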